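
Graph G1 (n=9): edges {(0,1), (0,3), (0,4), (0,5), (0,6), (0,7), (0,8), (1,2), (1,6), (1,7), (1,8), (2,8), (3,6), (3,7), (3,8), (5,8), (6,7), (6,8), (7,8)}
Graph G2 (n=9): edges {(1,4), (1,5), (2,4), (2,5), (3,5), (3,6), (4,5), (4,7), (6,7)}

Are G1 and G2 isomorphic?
No, not isomorphic

The graphs are NOT isomorphic.

Connected components of G1: 1 component(s) with vertex sets [[0, 1, 2, 3, 4, 5, 6, 7, 8]], sizes [9].
Connected components of G2: 3 component(s) with vertex sets [[0], [8], [1, 2, 3, 4, 5, 6, 7]], sizes [1, 1, 7].
The number of connected components (and the multiset of component sizes) is an isomorphism invariant — an isomorphism maps each component of G1 bijectively onto a component of G2. Since G1 has 1 component(s) and G2 has 3, they cannot be isomorphic.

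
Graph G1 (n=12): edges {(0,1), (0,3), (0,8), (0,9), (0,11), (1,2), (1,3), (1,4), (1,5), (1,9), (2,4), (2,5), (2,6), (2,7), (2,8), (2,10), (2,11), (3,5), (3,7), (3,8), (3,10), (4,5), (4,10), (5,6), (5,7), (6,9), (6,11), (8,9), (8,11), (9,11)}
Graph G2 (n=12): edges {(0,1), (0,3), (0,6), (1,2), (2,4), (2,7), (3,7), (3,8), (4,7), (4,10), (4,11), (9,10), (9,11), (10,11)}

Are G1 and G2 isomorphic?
No, not isomorphic

The graphs are NOT isomorphic.

Connected components of G1: 1 component(s) with vertex sets [[0, 1, 2, 3, 4, 5, 6, 7, 8, 9, 10, 11]], sizes [12].
Connected components of G2: 2 component(s) with vertex sets [[5], [0, 1, 2, 3, 4, 6, 7, 8, 9, 10, 11]], sizes [1, 11].
The number of connected components (and the multiset of component sizes) is an isomorphism invariant — an isomorphism maps each component of G1 bijectively onto a component of G2. Since G1 has 1 component(s) and G2 has 2, they cannot be isomorphic.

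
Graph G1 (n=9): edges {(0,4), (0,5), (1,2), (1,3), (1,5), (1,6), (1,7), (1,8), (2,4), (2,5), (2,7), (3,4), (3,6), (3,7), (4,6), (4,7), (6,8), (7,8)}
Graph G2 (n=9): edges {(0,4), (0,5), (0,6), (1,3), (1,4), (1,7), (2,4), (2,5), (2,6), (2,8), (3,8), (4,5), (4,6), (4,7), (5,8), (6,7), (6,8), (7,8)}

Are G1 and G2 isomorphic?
Yes, isomorphic

The graphs are isomorphic.
One valid mapping φ: V(G1) → V(G2): 0→3, 1→4, 2→7, 3→2, 4→8, 5→1, 6→5, 7→6, 8→0

Verify φ preserves adjacency — for each edge of G1, its image is an edge of G2:
  (0,4) → (φ(0),φ(4)) = (3,8) ∈ E(G2) ✓
  (0,5) → (φ(0),φ(5)) = (1,3) ∈ E(G2) ✓
  (1,2) → (φ(1),φ(2)) = (4,7) ∈ E(G2) ✓
  (1,3) → (φ(1),φ(3)) = (2,4) ∈ E(G2) ✓
  (1,5) → (φ(1),φ(5)) = (1,4) ∈ E(G2) ✓
  (1,6) → (φ(1),φ(6)) = (4,5) ∈ E(G2) ✓
  (1,7) → (φ(1),φ(7)) = (4,6) ∈ E(G2) ✓
  (1,8) → (φ(1),φ(8)) = (0,4) ∈ E(G2) ✓
  (2,4) → (φ(2),φ(4)) = (7,8) ∈ E(G2) ✓
  (2,5) → (φ(2),φ(5)) = (1,7) ∈ E(G2) ✓
  (2,7) → (φ(2),φ(7)) = (6,7) ∈ E(G2) ✓
  (3,4) → (φ(3),φ(4)) = (2,8) ∈ E(G2) ✓
  (3,6) → (φ(3),φ(6)) = (2,5) ∈ E(G2) ✓
  (3,7) → (φ(3),φ(7)) = (2,6) ∈ E(G2) ✓
  (4,6) → (φ(4),φ(6)) = (5,8) ∈ E(G2) ✓
  (4,7) → (φ(4),φ(7)) = (6,8) ∈ E(G2) ✓
  (6,8) → (φ(6),φ(8)) = (0,5) ∈ E(G2) ✓
  (7,8) → (φ(7),φ(8)) = (0,6) ∈ E(G2) ✓
All 18 edges of G1 map to edges of G2, and |E(G1)| = |E(G2)| = 18, so φ is a bijection on edges as well as vertices. Hence G1 ≅ G2.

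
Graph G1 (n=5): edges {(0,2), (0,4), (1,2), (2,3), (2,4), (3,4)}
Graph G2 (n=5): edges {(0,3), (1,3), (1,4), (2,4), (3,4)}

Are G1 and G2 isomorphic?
No, not isomorphic

The graphs are NOT isomorphic.

Degrees in G1: deg(0)=2, deg(1)=1, deg(2)=4, deg(3)=2, deg(4)=3.
Sorted degree sequence of G1: [4, 3, 2, 2, 1].
Degrees in G2: deg(0)=1, deg(1)=2, deg(2)=1, deg(3)=3, deg(4)=3.
Sorted degree sequence of G2: [3, 3, 2, 1, 1].
The (sorted) degree sequence is an isomorphism invariant, so since G1 and G2 have different degree sequences they cannot be isomorphic.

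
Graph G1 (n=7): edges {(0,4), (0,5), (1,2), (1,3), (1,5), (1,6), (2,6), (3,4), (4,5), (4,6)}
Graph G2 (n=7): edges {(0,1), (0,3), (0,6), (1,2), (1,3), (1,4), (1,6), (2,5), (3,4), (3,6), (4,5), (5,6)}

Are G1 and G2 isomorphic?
No, not isomorphic

The graphs are NOT isomorphic.

Counting triangles (3-cliques): G1 has 2, G2 has 5.
Triangle count is an isomorphism invariant, so differing triangle counts rule out isomorphism.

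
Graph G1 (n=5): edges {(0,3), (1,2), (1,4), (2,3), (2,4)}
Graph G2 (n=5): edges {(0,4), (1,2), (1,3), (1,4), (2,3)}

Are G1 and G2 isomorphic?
Yes, isomorphic

The graphs are isomorphic.
One valid mapping φ: V(G1) → V(G2): 0→0, 1→2, 2→1, 3→4, 4→3

Verify φ preserves adjacency — for each edge of G1, its image is an edge of G2:
  (0,3) → (φ(0),φ(3)) = (0,4) ∈ E(G2) ✓
  (1,2) → (φ(1),φ(2)) = (1,2) ∈ E(G2) ✓
  (1,4) → (φ(1),φ(4)) = (2,3) ∈ E(G2) ✓
  (2,3) → (φ(2),φ(3)) = (1,4) ∈ E(G2) ✓
  (2,4) → (φ(2),φ(4)) = (1,3) ∈ E(G2) ✓
All 5 edges of G1 map to edges of G2, and |E(G1)| = |E(G2)| = 5, so φ is a bijection on edges as well as vertices. Hence G1 ≅ G2.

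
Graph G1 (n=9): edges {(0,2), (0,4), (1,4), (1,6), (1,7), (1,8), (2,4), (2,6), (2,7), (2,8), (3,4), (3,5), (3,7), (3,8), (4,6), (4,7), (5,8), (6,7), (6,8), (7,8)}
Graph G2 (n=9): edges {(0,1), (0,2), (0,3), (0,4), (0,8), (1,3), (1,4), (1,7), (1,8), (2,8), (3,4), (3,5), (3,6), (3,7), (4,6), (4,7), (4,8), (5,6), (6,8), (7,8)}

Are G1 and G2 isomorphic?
Yes, isomorphic

The graphs are isomorphic.
One valid mapping φ: V(G1) → V(G2): 0→2, 1→7, 2→0, 3→6, 4→8, 5→5, 6→1, 7→4, 8→3

Verify φ preserves adjacency — for each edge of G1, its image is an edge of G2:
  (0,2) → (φ(0),φ(2)) = (0,2) ∈ E(G2) ✓
  (0,4) → (φ(0),φ(4)) = (2,8) ∈ E(G2) ✓
  (1,4) → (φ(1),φ(4)) = (7,8) ∈ E(G2) ✓
  (1,6) → (φ(1),φ(6)) = (1,7) ∈ E(G2) ✓
  (1,7) → (φ(1),φ(7)) = (4,7) ∈ E(G2) ✓
  (1,8) → (φ(1),φ(8)) = (3,7) ∈ E(G2) ✓
  (2,4) → (φ(2),φ(4)) = (0,8) ∈ E(G2) ✓
  (2,6) → (φ(2),φ(6)) = (0,1) ∈ E(G2) ✓
  (2,7) → (φ(2),φ(7)) = (0,4) ∈ E(G2) ✓
  (2,8) → (φ(2),φ(8)) = (0,3) ∈ E(G2) ✓
  (3,4) → (φ(3),φ(4)) = (6,8) ∈ E(G2) ✓
  (3,5) → (φ(3),φ(5)) = (5,6) ∈ E(G2) ✓
  (3,7) → (φ(3),φ(7)) = (4,6) ∈ E(G2) ✓
  (3,8) → (φ(3),φ(8)) = (3,6) ∈ E(G2) ✓
  (4,6) → (φ(4),φ(6)) = (1,8) ∈ E(G2) ✓
  (4,7) → (φ(4),φ(7)) = (4,8) ∈ E(G2) ✓
  (5,8) → (φ(5),φ(8)) = (3,5) ∈ E(G2) ✓
  (6,7) → (φ(6),φ(7)) = (1,4) ∈ E(G2) ✓
  (6,8) → (φ(6),φ(8)) = (1,3) ∈ E(G2) ✓
  (7,8) → (φ(7),φ(8)) = (3,4) ∈ E(G2) ✓
All 20 edges of G1 map to edges of G2, and |E(G1)| = |E(G2)| = 20, so φ is a bijection on edges as well as vertices. Hence G1 ≅ G2.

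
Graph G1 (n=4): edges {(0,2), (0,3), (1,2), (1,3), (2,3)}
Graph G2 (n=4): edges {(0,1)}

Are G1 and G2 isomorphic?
No, not isomorphic

The graphs are NOT isomorphic.

Degrees in G1: deg(0)=2, deg(1)=2, deg(2)=3, deg(3)=3.
Sorted degree sequence of G1: [3, 3, 2, 2].
Degrees in G2: deg(0)=1, deg(1)=1, deg(2)=0, deg(3)=0.
Sorted degree sequence of G2: [1, 1, 0, 0].
The (sorted) degree sequence is an isomorphism invariant, so since G1 and G2 have different degree sequences they cannot be isomorphic.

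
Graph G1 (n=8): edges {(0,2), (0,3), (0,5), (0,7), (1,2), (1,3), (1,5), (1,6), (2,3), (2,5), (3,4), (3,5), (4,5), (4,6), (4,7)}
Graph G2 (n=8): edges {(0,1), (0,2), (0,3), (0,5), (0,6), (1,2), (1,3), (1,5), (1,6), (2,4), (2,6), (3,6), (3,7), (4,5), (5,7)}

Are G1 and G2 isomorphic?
Yes, isomorphic

The graphs are isomorphic.
One valid mapping φ: V(G1) → V(G2): 0→2, 1→3, 2→6, 3→0, 4→5, 5→1, 6→7, 7→4

Verify φ preserves adjacency — for each edge of G1, its image is an edge of G2:
  (0,2) → (φ(0),φ(2)) = (2,6) ∈ E(G2) ✓
  (0,3) → (φ(0),φ(3)) = (0,2) ∈ E(G2) ✓
  (0,5) → (φ(0),φ(5)) = (1,2) ∈ E(G2) ✓
  (0,7) → (φ(0),φ(7)) = (2,4) ∈ E(G2) ✓
  (1,2) → (φ(1),φ(2)) = (3,6) ∈ E(G2) ✓
  (1,3) → (φ(1),φ(3)) = (0,3) ∈ E(G2) ✓
  (1,5) → (φ(1),φ(5)) = (1,3) ∈ E(G2) ✓
  (1,6) → (φ(1),φ(6)) = (3,7) ∈ E(G2) ✓
  (2,3) → (φ(2),φ(3)) = (0,6) ∈ E(G2) ✓
  (2,5) → (φ(2),φ(5)) = (1,6) ∈ E(G2) ✓
  (3,4) → (φ(3),φ(4)) = (0,5) ∈ E(G2) ✓
  (3,5) → (φ(3),φ(5)) = (0,1) ∈ E(G2) ✓
  (4,5) → (φ(4),φ(5)) = (1,5) ∈ E(G2) ✓
  (4,6) → (φ(4),φ(6)) = (5,7) ∈ E(G2) ✓
  (4,7) → (φ(4),φ(7)) = (4,5) ∈ E(G2) ✓
All 15 edges of G1 map to edges of G2, and |E(G1)| = |E(G2)| = 15, so φ is a bijection on edges as well as vertices. Hence G1 ≅ G2.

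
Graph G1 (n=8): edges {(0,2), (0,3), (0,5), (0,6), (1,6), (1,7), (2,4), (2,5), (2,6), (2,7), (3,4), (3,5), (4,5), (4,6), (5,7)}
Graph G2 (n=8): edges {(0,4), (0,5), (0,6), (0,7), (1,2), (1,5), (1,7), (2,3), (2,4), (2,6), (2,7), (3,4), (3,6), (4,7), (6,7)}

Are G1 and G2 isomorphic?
Yes, isomorphic

The graphs are isomorphic.
One valid mapping φ: V(G1) → V(G2): 0→4, 1→5, 2→7, 3→3, 4→6, 5→2, 6→0, 7→1

Verify φ preserves adjacency — for each edge of G1, its image is an edge of G2:
  (0,2) → (φ(0),φ(2)) = (4,7) ∈ E(G2) ✓
  (0,3) → (φ(0),φ(3)) = (3,4) ∈ E(G2) ✓
  (0,5) → (φ(0),φ(5)) = (2,4) ∈ E(G2) ✓
  (0,6) → (φ(0),φ(6)) = (0,4) ∈ E(G2) ✓
  (1,6) → (φ(1),φ(6)) = (0,5) ∈ E(G2) ✓
  (1,7) → (φ(1),φ(7)) = (1,5) ∈ E(G2) ✓
  (2,4) → (φ(2),φ(4)) = (6,7) ∈ E(G2) ✓
  (2,5) → (φ(2),φ(5)) = (2,7) ∈ E(G2) ✓
  (2,6) → (φ(2),φ(6)) = (0,7) ∈ E(G2) ✓
  (2,7) → (φ(2),φ(7)) = (1,7) ∈ E(G2) ✓
  (3,4) → (φ(3),φ(4)) = (3,6) ∈ E(G2) ✓
  (3,5) → (φ(3),φ(5)) = (2,3) ∈ E(G2) ✓
  (4,5) → (φ(4),φ(5)) = (2,6) ∈ E(G2) ✓
  (4,6) → (φ(4),φ(6)) = (0,6) ∈ E(G2) ✓
  (5,7) → (φ(5),φ(7)) = (1,2) ∈ E(G2) ✓
All 15 edges of G1 map to edges of G2, and |E(G1)| = |E(G2)| = 15, so φ is a bijection on edges as well as vertices. Hence G1 ≅ G2.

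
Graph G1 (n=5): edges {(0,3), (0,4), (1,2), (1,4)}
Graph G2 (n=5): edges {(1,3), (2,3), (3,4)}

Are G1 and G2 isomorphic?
No, not isomorphic

The graphs are NOT isomorphic.

Connected components of G1: 1 component(s) with vertex sets [[0, 1, 2, 3, 4]], sizes [5].
Connected components of G2: 2 component(s) with vertex sets [[0], [1, 2, 3, 4]], sizes [1, 4].
The number of connected components (and the multiset of component sizes) is an isomorphism invariant — an isomorphism maps each component of G1 bijectively onto a component of G2. Since G1 has 1 component(s) and G2 has 2, they cannot be isomorphic.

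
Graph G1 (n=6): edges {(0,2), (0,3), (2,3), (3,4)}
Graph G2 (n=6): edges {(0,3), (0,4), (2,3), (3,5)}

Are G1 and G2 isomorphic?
No, not isomorphic

The graphs are NOT isomorphic.

Degrees in G1: deg(0)=2, deg(1)=0, deg(2)=2, deg(3)=3, deg(4)=1, deg(5)=0.
Sorted degree sequence of G1: [3, 2, 2, 1, 0, 0].
Degrees in G2: deg(0)=2, deg(1)=0, deg(2)=1, deg(3)=3, deg(4)=1, deg(5)=1.
Sorted degree sequence of G2: [3, 2, 1, 1, 1, 0].
The (sorted) degree sequence is an isomorphism invariant, so since G1 and G2 have different degree sequences they cannot be isomorphic.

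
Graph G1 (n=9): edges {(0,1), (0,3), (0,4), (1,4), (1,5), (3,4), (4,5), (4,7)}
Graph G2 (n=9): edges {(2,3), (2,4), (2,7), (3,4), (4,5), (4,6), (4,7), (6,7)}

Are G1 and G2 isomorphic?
Yes, isomorphic

The graphs are isomorphic.
One valid mapping φ: V(G1) → V(G2): 0→2, 1→7, 2→1, 3→3, 4→4, 5→6, 6→0, 7→5, 8→8

Verify φ preserves adjacency — for each edge of G1, its image is an edge of G2:
  (0,1) → (φ(0),φ(1)) = (2,7) ∈ E(G2) ✓
  (0,3) → (φ(0),φ(3)) = (2,3) ∈ E(G2) ✓
  (0,4) → (φ(0),φ(4)) = (2,4) ∈ E(G2) ✓
  (1,4) → (φ(1),φ(4)) = (4,7) ∈ E(G2) ✓
  (1,5) → (φ(1),φ(5)) = (6,7) ∈ E(G2) ✓
  (3,4) → (φ(3),φ(4)) = (3,4) ∈ E(G2) ✓
  (4,5) → (φ(4),φ(5)) = (4,6) ∈ E(G2) ✓
  (4,7) → (φ(4),φ(7)) = (4,5) ∈ E(G2) ✓
All 8 edges of G1 map to edges of G2, and |E(G1)| = |E(G2)| = 8, so φ is a bijection on edges as well as vertices. Hence G1 ≅ G2.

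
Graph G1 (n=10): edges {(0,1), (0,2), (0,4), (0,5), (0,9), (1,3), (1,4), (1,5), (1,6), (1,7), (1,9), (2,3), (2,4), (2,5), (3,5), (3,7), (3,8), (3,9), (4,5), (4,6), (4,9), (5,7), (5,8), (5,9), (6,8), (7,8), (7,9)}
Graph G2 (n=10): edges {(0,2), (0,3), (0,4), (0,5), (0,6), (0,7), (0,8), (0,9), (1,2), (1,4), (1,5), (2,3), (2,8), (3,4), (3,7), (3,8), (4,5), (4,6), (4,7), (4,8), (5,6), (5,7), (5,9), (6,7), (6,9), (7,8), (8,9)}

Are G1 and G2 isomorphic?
Yes, isomorphic

The graphs are isomorphic.
One valid mapping φ: V(G1) → V(G2): 0→6, 1→4, 2→9, 3→8, 4→5, 5→0, 6→1, 7→3, 8→2, 9→7

Verify φ preserves adjacency — for each edge of G1, its image is an edge of G2:
  (0,1) → (φ(0),φ(1)) = (4,6) ∈ E(G2) ✓
  (0,2) → (φ(0),φ(2)) = (6,9) ∈ E(G2) ✓
  (0,4) → (φ(0),φ(4)) = (5,6) ∈ E(G2) ✓
  (0,5) → (φ(0),φ(5)) = (0,6) ∈ E(G2) ✓
  (0,9) → (φ(0),φ(9)) = (6,7) ∈ E(G2) ✓
  (1,3) → (φ(1),φ(3)) = (4,8) ∈ E(G2) ✓
  (1,4) → (φ(1),φ(4)) = (4,5) ∈ E(G2) ✓
  (1,5) → (φ(1),φ(5)) = (0,4) ∈ E(G2) ✓
  (1,6) → (φ(1),φ(6)) = (1,4) ∈ E(G2) ✓
  (1,7) → (φ(1),φ(7)) = (3,4) ∈ E(G2) ✓
  (1,9) → (φ(1),φ(9)) = (4,7) ∈ E(G2) ✓
  (2,3) → (φ(2),φ(3)) = (8,9) ∈ E(G2) ✓
  (2,4) → (φ(2),φ(4)) = (5,9) ∈ E(G2) ✓
  (2,5) → (φ(2),φ(5)) = (0,9) ∈ E(G2) ✓
  (3,5) → (φ(3),φ(5)) = (0,8) ∈ E(G2) ✓
  (3,7) → (φ(3),φ(7)) = (3,8) ∈ E(G2) ✓
  (3,8) → (φ(3),φ(8)) = (2,8) ∈ E(G2) ✓
  (3,9) → (φ(3),φ(9)) = (7,8) ∈ E(G2) ✓
  (4,5) → (φ(4),φ(5)) = (0,5) ∈ E(G2) ✓
  (4,6) → (φ(4),φ(6)) = (1,5) ∈ E(G2) ✓
  (4,9) → (φ(4),φ(9)) = (5,7) ∈ E(G2) ✓
  (5,7) → (φ(5),φ(7)) = (0,3) ∈ E(G2) ✓
  (5,8) → (φ(5),φ(8)) = (0,2) ∈ E(G2) ✓
  (5,9) → (φ(5),φ(9)) = (0,7) ∈ E(G2) ✓
  (6,8) → (φ(6),φ(8)) = (1,2) ∈ E(G2) ✓
  (7,8) → (φ(7),φ(8)) = (2,3) ∈ E(G2) ✓
  (7,9) → (φ(7),φ(9)) = (3,7) ∈ E(G2) ✓
All 27 edges of G1 map to edges of G2, and |E(G1)| = |E(G2)| = 27, so φ is a bijection on edges as well as vertices. Hence G1 ≅ G2.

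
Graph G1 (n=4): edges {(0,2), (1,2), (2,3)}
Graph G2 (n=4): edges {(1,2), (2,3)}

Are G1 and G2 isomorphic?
No, not isomorphic

The graphs are NOT isomorphic.

Counting edges: G1 has 3 edge(s); G2 has 2 edge(s).
Edge count is an isomorphism invariant (a bijection on vertices induces a bijection on edges), so differing edge counts rule out isomorphism.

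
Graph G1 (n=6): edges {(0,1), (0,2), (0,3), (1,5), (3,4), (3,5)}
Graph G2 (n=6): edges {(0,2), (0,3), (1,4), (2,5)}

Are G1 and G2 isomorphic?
No, not isomorphic

The graphs are NOT isomorphic.

Connected components of G1: 1 component(s) with vertex sets [[0, 1, 2, 3, 4, 5]], sizes [6].
Connected components of G2: 2 component(s) with vertex sets [[1, 4], [0, 2, 3, 5]], sizes [2, 4].
The number of connected components (and the multiset of component sizes) is an isomorphism invariant — an isomorphism maps each component of G1 bijectively onto a component of G2. Since G1 has 1 component(s) and G2 has 2, they cannot be isomorphic.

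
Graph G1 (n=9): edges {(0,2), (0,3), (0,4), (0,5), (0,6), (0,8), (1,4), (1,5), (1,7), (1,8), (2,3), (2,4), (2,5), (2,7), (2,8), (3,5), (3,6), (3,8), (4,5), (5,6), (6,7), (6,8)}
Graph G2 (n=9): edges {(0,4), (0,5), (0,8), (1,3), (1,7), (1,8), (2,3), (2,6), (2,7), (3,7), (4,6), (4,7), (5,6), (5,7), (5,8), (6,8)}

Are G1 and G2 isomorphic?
No, not isomorphic

The graphs are NOT isomorphic.

Counting triangles (3-cliques): G1 has 16, G2 has 4.
Triangle count is an isomorphism invariant, so differing triangle counts rule out isomorphism.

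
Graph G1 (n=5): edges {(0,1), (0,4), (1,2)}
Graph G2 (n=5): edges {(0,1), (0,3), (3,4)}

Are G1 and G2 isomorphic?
Yes, isomorphic

The graphs are isomorphic.
One valid mapping φ: V(G1) → V(G2): 0→0, 1→3, 2→4, 3→2, 4→1

Verify φ preserves adjacency — for each edge of G1, its image is an edge of G2:
  (0,1) → (φ(0),φ(1)) = (0,3) ∈ E(G2) ✓
  (0,4) → (φ(0),φ(4)) = (0,1) ∈ E(G2) ✓
  (1,2) → (φ(1),φ(2)) = (3,4) ∈ E(G2) ✓
All 3 edges of G1 map to edges of G2, and |E(G1)| = |E(G2)| = 3, so φ is a bijection on edges as well as vertices. Hence G1 ≅ G2.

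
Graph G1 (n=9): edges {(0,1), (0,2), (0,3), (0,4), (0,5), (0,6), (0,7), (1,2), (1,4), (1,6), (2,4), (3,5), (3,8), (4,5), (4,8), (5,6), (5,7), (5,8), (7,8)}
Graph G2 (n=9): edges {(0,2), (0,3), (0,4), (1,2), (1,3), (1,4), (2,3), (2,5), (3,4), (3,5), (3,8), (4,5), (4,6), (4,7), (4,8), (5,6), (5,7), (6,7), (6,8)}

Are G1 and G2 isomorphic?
Yes, isomorphic

The graphs are isomorphic.
One valid mapping φ: V(G1) → V(G2): 0→4, 1→6, 2→7, 3→1, 4→5, 5→3, 6→8, 7→0, 8→2

Verify φ preserves adjacency — for each edge of G1, its image is an edge of G2:
  (0,1) → (φ(0),φ(1)) = (4,6) ∈ E(G2) ✓
  (0,2) → (φ(0),φ(2)) = (4,7) ∈ E(G2) ✓
  (0,3) → (φ(0),φ(3)) = (1,4) ∈ E(G2) ✓
  (0,4) → (φ(0),φ(4)) = (4,5) ∈ E(G2) ✓
  (0,5) → (φ(0),φ(5)) = (3,4) ∈ E(G2) ✓
  (0,6) → (φ(0),φ(6)) = (4,8) ∈ E(G2) ✓
  (0,7) → (φ(0),φ(7)) = (0,4) ∈ E(G2) ✓
  (1,2) → (φ(1),φ(2)) = (6,7) ∈ E(G2) ✓
  (1,4) → (φ(1),φ(4)) = (5,6) ∈ E(G2) ✓
  (1,6) → (φ(1),φ(6)) = (6,8) ∈ E(G2) ✓
  (2,4) → (φ(2),φ(4)) = (5,7) ∈ E(G2) ✓
  (3,5) → (φ(3),φ(5)) = (1,3) ∈ E(G2) ✓
  (3,8) → (φ(3),φ(8)) = (1,2) ∈ E(G2) ✓
  (4,5) → (φ(4),φ(5)) = (3,5) ∈ E(G2) ✓
  (4,8) → (φ(4),φ(8)) = (2,5) ∈ E(G2) ✓
  (5,6) → (φ(5),φ(6)) = (3,8) ∈ E(G2) ✓
  (5,7) → (φ(5),φ(7)) = (0,3) ∈ E(G2) ✓
  (5,8) → (φ(5),φ(8)) = (2,3) ∈ E(G2) ✓
  (7,8) → (φ(7),φ(8)) = (0,2) ∈ E(G2) ✓
All 19 edges of G1 map to edges of G2, and |E(G1)| = |E(G2)| = 19, so φ is a bijection on edges as well as vertices. Hence G1 ≅ G2.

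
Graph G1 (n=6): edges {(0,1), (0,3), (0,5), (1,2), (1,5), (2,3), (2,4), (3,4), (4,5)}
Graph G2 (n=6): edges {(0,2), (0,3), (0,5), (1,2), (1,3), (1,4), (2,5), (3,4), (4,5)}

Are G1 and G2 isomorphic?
Yes, isomorphic

The graphs are isomorphic.
One valid mapping φ: V(G1) → V(G2): 0→0, 1→5, 2→4, 3→3, 4→1, 5→2

Verify φ preserves adjacency — for each edge of G1, its image is an edge of G2:
  (0,1) → (φ(0),φ(1)) = (0,5) ∈ E(G2) ✓
  (0,3) → (φ(0),φ(3)) = (0,3) ∈ E(G2) ✓
  (0,5) → (φ(0),φ(5)) = (0,2) ∈ E(G2) ✓
  (1,2) → (φ(1),φ(2)) = (4,5) ∈ E(G2) ✓
  (1,5) → (φ(1),φ(5)) = (2,5) ∈ E(G2) ✓
  (2,3) → (φ(2),φ(3)) = (3,4) ∈ E(G2) ✓
  (2,4) → (φ(2),φ(4)) = (1,4) ∈ E(G2) ✓
  (3,4) → (φ(3),φ(4)) = (1,3) ∈ E(G2) ✓
  (4,5) → (φ(4),φ(5)) = (1,2) ∈ E(G2) ✓
All 9 edges of G1 map to edges of G2, and |E(G1)| = |E(G2)| = 9, so φ is a bijection on edges as well as vertices. Hence G1 ≅ G2.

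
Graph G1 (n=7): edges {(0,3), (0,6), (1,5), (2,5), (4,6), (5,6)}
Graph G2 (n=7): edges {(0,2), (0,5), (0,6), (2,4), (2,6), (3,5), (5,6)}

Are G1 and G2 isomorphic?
No, not isomorphic

The graphs are NOT isomorphic.

Counting triangles (3-cliques): G1 has 0, G2 has 2.
Triangle count is an isomorphism invariant, so differing triangle counts rule out isomorphism.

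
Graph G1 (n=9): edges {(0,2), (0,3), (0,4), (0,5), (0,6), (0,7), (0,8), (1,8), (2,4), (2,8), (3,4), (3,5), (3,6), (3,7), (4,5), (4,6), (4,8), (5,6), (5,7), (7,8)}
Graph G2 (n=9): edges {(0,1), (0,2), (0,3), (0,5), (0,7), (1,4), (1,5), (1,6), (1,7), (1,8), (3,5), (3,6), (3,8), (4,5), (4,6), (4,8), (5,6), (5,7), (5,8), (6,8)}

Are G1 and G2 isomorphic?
Yes, isomorphic

The graphs are isomorphic.
One valid mapping φ: V(G1) → V(G2): 0→5, 1→2, 2→7, 3→6, 4→1, 5→8, 6→4, 7→3, 8→0

Verify φ preserves adjacency — for each edge of G1, its image is an edge of G2:
  (0,2) → (φ(0),φ(2)) = (5,7) ∈ E(G2) ✓
  (0,3) → (φ(0),φ(3)) = (5,6) ∈ E(G2) ✓
  (0,4) → (φ(0),φ(4)) = (1,5) ∈ E(G2) ✓
  (0,5) → (φ(0),φ(5)) = (5,8) ∈ E(G2) ✓
  (0,6) → (φ(0),φ(6)) = (4,5) ∈ E(G2) ✓
  (0,7) → (φ(0),φ(7)) = (3,5) ∈ E(G2) ✓
  (0,8) → (φ(0),φ(8)) = (0,5) ∈ E(G2) ✓
  (1,8) → (φ(1),φ(8)) = (0,2) ∈ E(G2) ✓
  (2,4) → (φ(2),φ(4)) = (1,7) ∈ E(G2) ✓
  (2,8) → (φ(2),φ(8)) = (0,7) ∈ E(G2) ✓
  (3,4) → (φ(3),φ(4)) = (1,6) ∈ E(G2) ✓
  (3,5) → (φ(3),φ(5)) = (6,8) ∈ E(G2) ✓
  (3,6) → (φ(3),φ(6)) = (4,6) ∈ E(G2) ✓
  (3,7) → (φ(3),φ(7)) = (3,6) ∈ E(G2) ✓
  (4,5) → (φ(4),φ(5)) = (1,8) ∈ E(G2) ✓
  (4,6) → (φ(4),φ(6)) = (1,4) ∈ E(G2) ✓
  (4,8) → (φ(4),φ(8)) = (0,1) ∈ E(G2) ✓
  (5,6) → (φ(5),φ(6)) = (4,8) ∈ E(G2) ✓
  (5,7) → (φ(5),φ(7)) = (3,8) ∈ E(G2) ✓
  (7,8) → (φ(7),φ(8)) = (0,3) ∈ E(G2) ✓
All 20 edges of G1 map to edges of G2, and |E(G1)| = |E(G2)| = 20, so φ is a bijection on edges as well as vertices. Hence G1 ≅ G2.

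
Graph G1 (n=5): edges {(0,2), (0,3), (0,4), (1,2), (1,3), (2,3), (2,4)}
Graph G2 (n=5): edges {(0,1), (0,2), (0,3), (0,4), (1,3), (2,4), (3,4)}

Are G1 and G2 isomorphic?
Yes, isomorphic

The graphs are isomorphic.
One valid mapping φ: V(G1) → V(G2): 0→4, 1→1, 2→0, 3→3, 4→2

Verify φ preserves adjacency — for each edge of G1, its image is an edge of G2:
  (0,2) → (φ(0),φ(2)) = (0,4) ∈ E(G2) ✓
  (0,3) → (φ(0),φ(3)) = (3,4) ∈ E(G2) ✓
  (0,4) → (φ(0),φ(4)) = (2,4) ∈ E(G2) ✓
  (1,2) → (φ(1),φ(2)) = (0,1) ∈ E(G2) ✓
  (1,3) → (φ(1),φ(3)) = (1,3) ∈ E(G2) ✓
  (2,3) → (φ(2),φ(3)) = (0,3) ∈ E(G2) ✓
  (2,4) → (φ(2),φ(4)) = (0,2) ∈ E(G2) ✓
All 7 edges of G1 map to edges of G2, and |E(G1)| = |E(G2)| = 7, so φ is a bijection on edges as well as vertices. Hence G1 ≅ G2.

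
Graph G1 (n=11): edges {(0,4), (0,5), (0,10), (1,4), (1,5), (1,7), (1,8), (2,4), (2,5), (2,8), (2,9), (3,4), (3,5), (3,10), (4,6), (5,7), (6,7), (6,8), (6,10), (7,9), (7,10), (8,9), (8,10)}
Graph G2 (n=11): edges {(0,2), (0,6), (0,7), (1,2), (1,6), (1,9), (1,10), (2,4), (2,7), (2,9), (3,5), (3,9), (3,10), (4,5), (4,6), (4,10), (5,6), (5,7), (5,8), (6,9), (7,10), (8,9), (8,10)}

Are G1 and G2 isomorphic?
Yes, isomorphic

The graphs are isomorphic.
One valid mapping φ: V(G1) → V(G2): 0→3, 1→4, 2→7, 3→8, 4→10, 5→5, 6→1, 7→6, 8→2, 9→0, 10→9

Verify φ preserves adjacency — for each edge of G1, its image is an edge of G2:
  (0,4) → (φ(0),φ(4)) = (3,10) ∈ E(G2) ✓
  (0,5) → (φ(0),φ(5)) = (3,5) ∈ E(G2) ✓
  (0,10) → (φ(0),φ(10)) = (3,9) ∈ E(G2) ✓
  (1,4) → (φ(1),φ(4)) = (4,10) ∈ E(G2) ✓
  (1,5) → (φ(1),φ(5)) = (4,5) ∈ E(G2) ✓
  (1,7) → (φ(1),φ(7)) = (4,6) ∈ E(G2) ✓
  (1,8) → (φ(1),φ(8)) = (2,4) ∈ E(G2) ✓
  (2,4) → (φ(2),φ(4)) = (7,10) ∈ E(G2) ✓
  (2,5) → (φ(2),φ(5)) = (5,7) ∈ E(G2) ✓
  (2,8) → (φ(2),φ(8)) = (2,7) ∈ E(G2) ✓
  (2,9) → (φ(2),φ(9)) = (0,7) ∈ E(G2) ✓
  (3,4) → (φ(3),φ(4)) = (8,10) ∈ E(G2) ✓
  (3,5) → (φ(3),φ(5)) = (5,8) ∈ E(G2) ✓
  (3,10) → (φ(3),φ(10)) = (8,9) ∈ E(G2) ✓
  (4,6) → (φ(4),φ(6)) = (1,10) ∈ E(G2) ✓
  (5,7) → (φ(5),φ(7)) = (5,6) ∈ E(G2) ✓
  (6,7) → (φ(6),φ(7)) = (1,6) ∈ E(G2) ✓
  (6,8) → (φ(6),φ(8)) = (1,2) ∈ E(G2) ✓
  (6,10) → (φ(6),φ(10)) = (1,9) ∈ E(G2) ✓
  (7,9) → (φ(7),φ(9)) = (0,6) ∈ E(G2) ✓
  (7,10) → (φ(7),φ(10)) = (6,9) ∈ E(G2) ✓
  (8,9) → (φ(8),φ(9)) = (0,2) ∈ E(G2) ✓
  (8,10) → (φ(8),φ(10)) = (2,9) ∈ E(G2) ✓
All 23 edges of G1 map to edges of G2, and |E(G1)| = |E(G2)| = 23, so φ is a bijection on edges as well as vertices. Hence G1 ≅ G2.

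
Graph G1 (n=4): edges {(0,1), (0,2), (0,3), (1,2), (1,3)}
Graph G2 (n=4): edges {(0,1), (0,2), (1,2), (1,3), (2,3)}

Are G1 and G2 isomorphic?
Yes, isomorphic

The graphs are isomorphic.
One valid mapping φ: V(G1) → V(G2): 0→2, 1→1, 2→0, 3→3

Verify φ preserves adjacency — for each edge of G1, its image is an edge of G2:
  (0,1) → (φ(0),φ(1)) = (1,2) ∈ E(G2) ✓
  (0,2) → (φ(0),φ(2)) = (0,2) ∈ E(G2) ✓
  (0,3) → (φ(0),φ(3)) = (2,3) ∈ E(G2) ✓
  (1,2) → (φ(1),φ(2)) = (0,1) ∈ E(G2) ✓
  (1,3) → (φ(1),φ(3)) = (1,3) ∈ E(G2) ✓
All 5 edges of G1 map to edges of G2, and |E(G1)| = |E(G2)| = 5, so φ is a bijection on edges as well as vertices. Hence G1 ≅ G2.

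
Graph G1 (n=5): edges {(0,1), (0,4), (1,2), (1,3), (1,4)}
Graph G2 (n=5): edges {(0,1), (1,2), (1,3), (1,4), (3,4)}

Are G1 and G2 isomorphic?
Yes, isomorphic

The graphs are isomorphic.
One valid mapping φ: V(G1) → V(G2): 0→3, 1→1, 2→2, 3→0, 4→4

Verify φ preserves adjacency — for each edge of G1, its image is an edge of G2:
  (0,1) → (φ(0),φ(1)) = (1,3) ∈ E(G2) ✓
  (0,4) → (φ(0),φ(4)) = (3,4) ∈ E(G2) ✓
  (1,2) → (φ(1),φ(2)) = (1,2) ∈ E(G2) ✓
  (1,3) → (φ(1),φ(3)) = (0,1) ∈ E(G2) ✓
  (1,4) → (φ(1),φ(4)) = (1,4) ∈ E(G2) ✓
All 5 edges of G1 map to edges of G2, and |E(G1)| = |E(G2)| = 5, so φ is a bijection on edges as well as vertices. Hence G1 ≅ G2.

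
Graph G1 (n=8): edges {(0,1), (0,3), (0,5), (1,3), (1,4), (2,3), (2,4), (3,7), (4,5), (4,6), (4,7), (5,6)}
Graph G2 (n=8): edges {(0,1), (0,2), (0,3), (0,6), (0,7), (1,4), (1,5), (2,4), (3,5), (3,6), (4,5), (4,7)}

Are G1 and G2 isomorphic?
Yes, isomorphic

The graphs are isomorphic.
One valid mapping φ: V(G1) → V(G2): 0→5, 1→1, 2→7, 3→4, 4→0, 5→3, 6→6, 7→2

Verify φ preserves adjacency — for each edge of G1, its image is an edge of G2:
  (0,1) → (φ(0),φ(1)) = (1,5) ∈ E(G2) ✓
  (0,3) → (φ(0),φ(3)) = (4,5) ∈ E(G2) ✓
  (0,5) → (φ(0),φ(5)) = (3,5) ∈ E(G2) ✓
  (1,3) → (φ(1),φ(3)) = (1,4) ∈ E(G2) ✓
  (1,4) → (φ(1),φ(4)) = (0,1) ∈ E(G2) ✓
  (2,3) → (φ(2),φ(3)) = (4,7) ∈ E(G2) ✓
  (2,4) → (φ(2),φ(4)) = (0,7) ∈ E(G2) ✓
  (3,7) → (φ(3),φ(7)) = (2,4) ∈ E(G2) ✓
  (4,5) → (φ(4),φ(5)) = (0,3) ∈ E(G2) ✓
  (4,6) → (φ(4),φ(6)) = (0,6) ∈ E(G2) ✓
  (4,7) → (φ(4),φ(7)) = (0,2) ∈ E(G2) ✓
  (5,6) → (φ(5),φ(6)) = (3,6) ∈ E(G2) ✓
All 12 edges of G1 map to edges of G2, and |E(G1)| = |E(G2)| = 12, so φ is a bijection on edges as well as vertices. Hence G1 ≅ G2.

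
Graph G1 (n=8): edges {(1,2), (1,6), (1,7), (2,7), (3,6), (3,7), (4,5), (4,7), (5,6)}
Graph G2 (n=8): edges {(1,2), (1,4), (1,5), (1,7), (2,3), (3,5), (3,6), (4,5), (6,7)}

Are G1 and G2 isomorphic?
Yes, isomorphic

The graphs are isomorphic.
One valid mapping φ: V(G1) → V(G2): 0→0, 1→5, 2→4, 3→2, 4→7, 5→6, 6→3, 7→1

Verify φ preserves adjacency — for each edge of G1, its image is an edge of G2:
  (1,2) → (φ(1),φ(2)) = (4,5) ∈ E(G2) ✓
  (1,6) → (φ(1),φ(6)) = (3,5) ∈ E(G2) ✓
  (1,7) → (φ(1),φ(7)) = (1,5) ∈ E(G2) ✓
  (2,7) → (φ(2),φ(7)) = (1,4) ∈ E(G2) ✓
  (3,6) → (φ(3),φ(6)) = (2,3) ∈ E(G2) ✓
  (3,7) → (φ(3),φ(7)) = (1,2) ∈ E(G2) ✓
  (4,5) → (φ(4),φ(5)) = (6,7) ∈ E(G2) ✓
  (4,7) → (φ(4),φ(7)) = (1,7) ∈ E(G2) ✓
  (5,6) → (φ(5),φ(6)) = (3,6) ∈ E(G2) ✓
All 9 edges of G1 map to edges of G2, and |E(G1)| = |E(G2)| = 9, so φ is a bijection on edges as well as vertices. Hence G1 ≅ G2.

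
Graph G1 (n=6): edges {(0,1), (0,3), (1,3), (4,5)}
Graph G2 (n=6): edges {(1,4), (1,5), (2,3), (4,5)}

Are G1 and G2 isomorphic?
Yes, isomorphic

The graphs are isomorphic.
One valid mapping φ: V(G1) → V(G2): 0→5, 1→4, 2→0, 3→1, 4→2, 5→3

Verify φ preserves adjacency — for each edge of G1, its image is an edge of G2:
  (0,1) → (φ(0),φ(1)) = (4,5) ∈ E(G2) ✓
  (0,3) → (φ(0),φ(3)) = (1,5) ∈ E(G2) ✓
  (1,3) → (φ(1),φ(3)) = (1,4) ∈ E(G2) ✓
  (4,5) → (φ(4),φ(5)) = (2,3) ∈ E(G2) ✓
All 4 edges of G1 map to edges of G2, and |E(G1)| = |E(G2)| = 4, so φ is a bijection on edges as well as vertices. Hence G1 ≅ G2.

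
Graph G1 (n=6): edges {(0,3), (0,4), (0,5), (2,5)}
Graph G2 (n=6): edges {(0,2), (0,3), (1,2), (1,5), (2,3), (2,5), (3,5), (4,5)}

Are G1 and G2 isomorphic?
No, not isomorphic

The graphs are NOT isomorphic.

Connected components of G1: 2 component(s) with vertex sets [[1], [0, 2, 3, 4, 5]], sizes [1, 5].
Connected components of G2: 1 component(s) with vertex sets [[0, 1, 2, 3, 4, 5]], sizes [6].
The number of connected components (and the multiset of component sizes) is an isomorphism invariant — an isomorphism maps each component of G1 bijectively onto a component of G2. Since G1 has 2 component(s) and G2 has 1, they cannot be isomorphic.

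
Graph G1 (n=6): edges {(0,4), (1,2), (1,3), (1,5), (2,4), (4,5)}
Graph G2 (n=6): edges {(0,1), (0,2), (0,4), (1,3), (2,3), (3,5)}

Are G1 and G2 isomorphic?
Yes, isomorphic

The graphs are isomorphic.
One valid mapping φ: V(G1) → V(G2): 0→5, 1→0, 2→1, 3→4, 4→3, 5→2

Verify φ preserves adjacency — for each edge of G1, its image is an edge of G2:
  (0,4) → (φ(0),φ(4)) = (3,5) ∈ E(G2) ✓
  (1,2) → (φ(1),φ(2)) = (0,1) ∈ E(G2) ✓
  (1,3) → (φ(1),φ(3)) = (0,4) ∈ E(G2) ✓
  (1,5) → (φ(1),φ(5)) = (0,2) ∈ E(G2) ✓
  (2,4) → (φ(2),φ(4)) = (1,3) ∈ E(G2) ✓
  (4,5) → (φ(4),φ(5)) = (2,3) ∈ E(G2) ✓
All 6 edges of G1 map to edges of G2, and |E(G1)| = |E(G2)| = 6, so φ is a bijection on edges as well as vertices. Hence G1 ≅ G2.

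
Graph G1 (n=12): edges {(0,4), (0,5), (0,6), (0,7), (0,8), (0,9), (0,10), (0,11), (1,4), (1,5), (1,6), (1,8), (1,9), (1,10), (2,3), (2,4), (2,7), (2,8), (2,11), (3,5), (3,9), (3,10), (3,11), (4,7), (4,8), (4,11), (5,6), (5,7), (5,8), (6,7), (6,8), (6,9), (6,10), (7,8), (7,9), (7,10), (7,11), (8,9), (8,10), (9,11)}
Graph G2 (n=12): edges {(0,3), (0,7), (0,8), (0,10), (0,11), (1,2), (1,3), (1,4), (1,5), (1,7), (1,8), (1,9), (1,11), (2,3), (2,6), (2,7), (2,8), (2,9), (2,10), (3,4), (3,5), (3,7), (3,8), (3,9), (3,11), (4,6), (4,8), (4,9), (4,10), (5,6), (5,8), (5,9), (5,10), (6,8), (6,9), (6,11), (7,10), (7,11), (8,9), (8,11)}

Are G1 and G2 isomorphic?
Yes, isomorphic

The graphs are isomorphic.
One valid mapping φ: V(G1) → V(G2): 0→1, 1→6, 2→0, 3→10, 4→11, 5→5, 6→9, 7→3, 8→8, 9→2, 10→4, 11→7

Verify φ preserves adjacency — for each edge of G1, its image is an edge of G2:
  (0,4) → (φ(0),φ(4)) = (1,11) ∈ E(G2) ✓
  (0,5) → (φ(0),φ(5)) = (1,5) ∈ E(G2) ✓
  (0,6) → (φ(0),φ(6)) = (1,9) ∈ E(G2) ✓
  (0,7) → (φ(0),φ(7)) = (1,3) ∈ E(G2) ✓
  (0,8) → (φ(0),φ(8)) = (1,8) ∈ E(G2) ✓
  (0,9) → (φ(0),φ(9)) = (1,2) ∈ E(G2) ✓
  (0,10) → (φ(0),φ(10)) = (1,4) ∈ E(G2) ✓
  (0,11) → (φ(0),φ(11)) = (1,7) ∈ E(G2) ✓
  (1,4) → (φ(1),φ(4)) = (6,11) ∈ E(G2) ✓
  (1,5) → (φ(1),φ(5)) = (5,6) ∈ E(G2) ✓
  (1,6) → (φ(1),φ(6)) = (6,9) ∈ E(G2) ✓
  (1,8) → (φ(1),φ(8)) = (6,8) ∈ E(G2) ✓
  (1,9) → (φ(1),φ(9)) = (2,6) ∈ E(G2) ✓
  (1,10) → (φ(1),φ(10)) = (4,6) ∈ E(G2) ✓
  (2,3) → (φ(2),φ(3)) = (0,10) ∈ E(G2) ✓
  (2,4) → (φ(2),φ(4)) = (0,11) ∈ E(G2) ✓
  (2,7) → (φ(2),φ(7)) = (0,3) ∈ E(G2) ✓
  (2,8) → (φ(2),φ(8)) = (0,8) ∈ E(G2) ✓
  (2,11) → (φ(2),φ(11)) = (0,7) ∈ E(G2) ✓
  (3,5) → (φ(3),φ(5)) = (5,10) ∈ E(G2) ✓
  (3,9) → (φ(3),φ(9)) = (2,10) ∈ E(G2) ✓
  (3,10) → (φ(3),φ(10)) = (4,10) ∈ E(G2) ✓
  (3,11) → (φ(3),φ(11)) = (7,10) ∈ E(G2) ✓
  (4,7) → (φ(4),φ(7)) = (3,11) ∈ E(G2) ✓
  (4,8) → (φ(4),φ(8)) = (8,11) ∈ E(G2) ✓
  (4,11) → (φ(4),φ(11)) = (7,11) ∈ E(G2) ✓
  (5,6) → (φ(5),φ(6)) = (5,9) ∈ E(G2) ✓
  (5,7) → (φ(5),φ(7)) = (3,5) ∈ E(G2) ✓
  (5,8) → (φ(5),φ(8)) = (5,8) ∈ E(G2) ✓
  (6,7) → (φ(6),φ(7)) = (3,9) ∈ E(G2) ✓
  (6,8) → (φ(6),φ(8)) = (8,9) ∈ E(G2) ✓
  (6,9) → (φ(6),φ(9)) = (2,9) ∈ E(G2) ✓
  (6,10) → (φ(6),φ(10)) = (4,9) ∈ E(G2) ✓
  (7,8) → (φ(7),φ(8)) = (3,8) ∈ E(G2) ✓
  (7,9) → (φ(7),φ(9)) = (2,3) ∈ E(G2) ✓
  (7,10) → (φ(7),φ(10)) = (3,4) ∈ E(G2) ✓
  (7,11) → (φ(7),φ(11)) = (3,7) ∈ E(G2) ✓
  (8,9) → (φ(8),φ(9)) = (2,8) ∈ E(G2) ✓
  (8,10) → (φ(8),φ(10)) = (4,8) ∈ E(G2) ✓
  (9,11) → (φ(9),φ(11)) = (2,7) ∈ E(G2) ✓
All 40 edges of G1 map to edges of G2, and |E(G1)| = |E(G2)| = 40, so φ is a bijection on edges as well as vertices. Hence G1 ≅ G2.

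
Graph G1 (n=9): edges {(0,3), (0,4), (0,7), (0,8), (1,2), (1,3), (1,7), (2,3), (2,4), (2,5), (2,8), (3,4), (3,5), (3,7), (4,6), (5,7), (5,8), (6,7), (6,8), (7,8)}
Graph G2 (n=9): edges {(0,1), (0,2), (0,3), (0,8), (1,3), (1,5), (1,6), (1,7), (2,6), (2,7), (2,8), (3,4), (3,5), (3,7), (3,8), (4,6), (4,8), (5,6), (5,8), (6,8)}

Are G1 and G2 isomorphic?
Yes, isomorphic

The graphs are isomorphic.
One valid mapping φ: V(G1) → V(G2): 0→0, 1→4, 2→6, 3→8, 4→2, 5→5, 6→7, 7→3, 8→1

Verify φ preserves adjacency — for each edge of G1, its image is an edge of G2:
  (0,3) → (φ(0),φ(3)) = (0,8) ∈ E(G2) ✓
  (0,4) → (φ(0),φ(4)) = (0,2) ∈ E(G2) ✓
  (0,7) → (φ(0),φ(7)) = (0,3) ∈ E(G2) ✓
  (0,8) → (φ(0),φ(8)) = (0,1) ∈ E(G2) ✓
  (1,2) → (φ(1),φ(2)) = (4,6) ∈ E(G2) ✓
  (1,3) → (φ(1),φ(3)) = (4,8) ∈ E(G2) ✓
  (1,7) → (φ(1),φ(7)) = (3,4) ∈ E(G2) ✓
  (2,3) → (φ(2),φ(3)) = (6,8) ∈ E(G2) ✓
  (2,4) → (φ(2),φ(4)) = (2,6) ∈ E(G2) ✓
  (2,5) → (φ(2),φ(5)) = (5,6) ∈ E(G2) ✓
  (2,8) → (φ(2),φ(8)) = (1,6) ∈ E(G2) ✓
  (3,4) → (φ(3),φ(4)) = (2,8) ∈ E(G2) ✓
  (3,5) → (φ(3),φ(5)) = (5,8) ∈ E(G2) ✓
  (3,7) → (φ(3),φ(7)) = (3,8) ∈ E(G2) ✓
  (4,6) → (φ(4),φ(6)) = (2,7) ∈ E(G2) ✓
  (5,7) → (φ(5),φ(7)) = (3,5) ∈ E(G2) ✓
  (5,8) → (φ(5),φ(8)) = (1,5) ∈ E(G2) ✓
  (6,7) → (φ(6),φ(7)) = (3,7) ∈ E(G2) ✓
  (6,8) → (φ(6),φ(8)) = (1,7) ∈ E(G2) ✓
  (7,8) → (φ(7),φ(8)) = (1,3) ∈ E(G2) ✓
All 20 edges of G1 map to edges of G2, and |E(G1)| = |E(G2)| = 20, so φ is a bijection on edges as well as vertices. Hence G1 ≅ G2.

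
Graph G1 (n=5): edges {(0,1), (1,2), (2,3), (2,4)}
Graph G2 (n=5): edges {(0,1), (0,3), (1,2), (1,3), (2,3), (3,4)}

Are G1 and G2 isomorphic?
No, not isomorphic

The graphs are NOT isomorphic.

Counting triangles (3-cliques): G1 has 0, G2 has 2.
Triangle count is an isomorphism invariant, so differing triangle counts rule out isomorphism.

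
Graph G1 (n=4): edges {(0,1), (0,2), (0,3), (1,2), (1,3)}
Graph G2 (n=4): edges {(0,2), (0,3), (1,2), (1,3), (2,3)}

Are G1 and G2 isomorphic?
Yes, isomorphic

The graphs are isomorphic.
One valid mapping φ: V(G1) → V(G2): 0→3, 1→2, 2→0, 3→1

Verify φ preserves adjacency — for each edge of G1, its image is an edge of G2:
  (0,1) → (φ(0),φ(1)) = (2,3) ∈ E(G2) ✓
  (0,2) → (φ(0),φ(2)) = (0,3) ∈ E(G2) ✓
  (0,3) → (φ(0),φ(3)) = (1,3) ∈ E(G2) ✓
  (1,2) → (φ(1),φ(2)) = (0,2) ∈ E(G2) ✓
  (1,3) → (φ(1),φ(3)) = (1,2) ∈ E(G2) ✓
All 5 edges of G1 map to edges of G2, and |E(G1)| = |E(G2)| = 5, so φ is a bijection on edges as well as vertices. Hence G1 ≅ G2.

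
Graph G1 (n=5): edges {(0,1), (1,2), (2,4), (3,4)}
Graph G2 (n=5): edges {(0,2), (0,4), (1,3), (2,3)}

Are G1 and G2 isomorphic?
Yes, isomorphic

The graphs are isomorphic.
One valid mapping φ: V(G1) → V(G2): 0→4, 1→0, 2→2, 3→1, 4→3

Verify φ preserves adjacency — for each edge of G1, its image is an edge of G2:
  (0,1) → (φ(0),φ(1)) = (0,4) ∈ E(G2) ✓
  (1,2) → (φ(1),φ(2)) = (0,2) ∈ E(G2) ✓
  (2,4) → (φ(2),φ(4)) = (2,3) ∈ E(G2) ✓
  (3,4) → (φ(3),φ(4)) = (1,3) ∈ E(G2) ✓
All 4 edges of G1 map to edges of G2, and |E(G1)| = |E(G2)| = 4, so φ is a bijection on edges as well as vertices. Hence G1 ≅ G2.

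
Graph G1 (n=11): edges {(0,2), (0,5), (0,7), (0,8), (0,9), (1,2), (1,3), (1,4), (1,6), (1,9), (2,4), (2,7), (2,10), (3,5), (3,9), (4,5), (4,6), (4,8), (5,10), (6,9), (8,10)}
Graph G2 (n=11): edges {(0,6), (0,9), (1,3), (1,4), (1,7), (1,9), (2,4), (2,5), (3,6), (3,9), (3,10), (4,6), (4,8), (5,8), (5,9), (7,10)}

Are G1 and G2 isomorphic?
No, not isomorphic

The graphs are NOT isomorphic.

Counting triangles (3-cliques): G1 has 5, G2 has 1.
Triangle count is an isomorphism invariant, so differing triangle counts rule out isomorphism.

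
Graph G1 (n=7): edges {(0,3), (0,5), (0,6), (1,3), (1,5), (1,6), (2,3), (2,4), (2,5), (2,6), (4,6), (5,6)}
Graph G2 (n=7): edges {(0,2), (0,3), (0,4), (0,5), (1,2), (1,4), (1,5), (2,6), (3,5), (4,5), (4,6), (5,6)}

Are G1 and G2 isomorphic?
Yes, isomorphic

The graphs are isomorphic.
One valid mapping φ: V(G1) → V(G2): 0→6, 1→1, 2→0, 3→2, 4→3, 5→4, 6→5

Verify φ preserves adjacency — for each edge of G1, its image is an edge of G2:
  (0,3) → (φ(0),φ(3)) = (2,6) ∈ E(G2) ✓
  (0,5) → (φ(0),φ(5)) = (4,6) ∈ E(G2) ✓
  (0,6) → (φ(0),φ(6)) = (5,6) ∈ E(G2) ✓
  (1,3) → (φ(1),φ(3)) = (1,2) ∈ E(G2) ✓
  (1,5) → (φ(1),φ(5)) = (1,4) ∈ E(G2) ✓
  (1,6) → (φ(1),φ(6)) = (1,5) ∈ E(G2) ✓
  (2,3) → (φ(2),φ(3)) = (0,2) ∈ E(G2) ✓
  (2,4) → (φ(2),φ(4)) = (0,3) ∈ E(G2) ✓
  (2,5) → (φ(2),φ(5)) = (0,4) ∈ E(G2) ✓
  (2,6) → (φ(2),φ(6)) = (0,5) ∈ E(G2) ✓
  (4,6) → (φ(4),φ(6)) = (3,5) ∈ E(G2) ✓
  (5,6) → (φ(5),φ(6)) = (4,5) ∈ E(G2) ✓
All 12 edges of G1 map to edges of G2, and |E(G1)| = |E(G2)| = 12, so φ is a bijection on edges as well as vertices. Hence G1 ≅ G2.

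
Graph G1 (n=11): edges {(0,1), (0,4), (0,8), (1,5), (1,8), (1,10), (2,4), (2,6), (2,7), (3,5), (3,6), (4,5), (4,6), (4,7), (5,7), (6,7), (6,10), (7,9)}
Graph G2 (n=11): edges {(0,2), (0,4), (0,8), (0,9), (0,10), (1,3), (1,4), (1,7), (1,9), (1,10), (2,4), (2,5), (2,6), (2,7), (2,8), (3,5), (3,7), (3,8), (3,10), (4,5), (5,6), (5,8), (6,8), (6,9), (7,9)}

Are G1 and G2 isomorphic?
No, not isomorphic

The graphs are NOT isomorphic.

Degrees in G1: deg(0)=3, deg(1)=4, deg(2)=3, deg(3)=2, deg(4)=5, deg(5)=4, deg(6)=5, deg(7)=5, deg(8)=2, deg(9)=1, deg(10)=2.
Sorted degree sequence of G1: [5, 5, 5, 4, 4, 3, 3, 2, 2, 2, 1].
Degrees in G2: deg(0)=5, deg(1)=5, deg(2)=6, deg(3)=5, deg(4)=4, deg(5)=5, deg(6)=4, deg(7)=4, deg(8)=5, deg(9)=4, deg(10)=3.
Sorted degree sequence of G2: [6, 5, 5, 5, 5, 5, 4, 4, 4, 4, 3].
The (sorted) degree sequence is an isomorphism invariant, so since G1 and G2 have different degree sequences they cannot be isomorphic.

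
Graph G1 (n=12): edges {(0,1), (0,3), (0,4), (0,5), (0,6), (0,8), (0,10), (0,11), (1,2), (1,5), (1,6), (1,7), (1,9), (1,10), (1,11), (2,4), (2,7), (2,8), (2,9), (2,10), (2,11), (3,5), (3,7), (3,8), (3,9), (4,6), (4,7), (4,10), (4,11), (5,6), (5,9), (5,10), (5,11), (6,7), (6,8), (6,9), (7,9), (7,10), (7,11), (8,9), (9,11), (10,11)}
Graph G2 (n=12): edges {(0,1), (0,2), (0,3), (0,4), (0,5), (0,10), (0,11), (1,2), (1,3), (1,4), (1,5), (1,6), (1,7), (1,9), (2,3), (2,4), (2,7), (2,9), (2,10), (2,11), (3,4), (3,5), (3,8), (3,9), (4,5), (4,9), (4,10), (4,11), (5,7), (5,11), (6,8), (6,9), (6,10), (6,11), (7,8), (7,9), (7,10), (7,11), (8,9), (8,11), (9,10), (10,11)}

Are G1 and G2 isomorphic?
Yes, isomorphic

The graphs are isomorphic.
One valid mapping φ: V(G1) → V(G2): 0→11, 1→2, 2→3, 3→6, 4→5, 5→10, 6→7, 7→1, 8→8, 9→9, 10→0, 11→4

Verify φ preserves adjacency — for each edge of G1, its image is an edge of G2:
  (0,1) → (φ(0),φ(1)) = (2,11) ∈ E(G2) ✓
  (0,3) → (φ(0),φ(3)) = (6,11) ∈ E(G2) ✓
  (0,4) → (φ(0),φ(4)) = (5,11) ∈ E(G2) ✓
  (0,5) → (φ(0),φ(5)) = (10,11) ∈ E(G2) ✓
  (0,6) → (φ(0),φ(6)) = (7,11) ∈ E(G2) ✓
  (0,8) → (φ(0),φ(8)) = (8,11) ∈ E(G2) ✓
  (0,10) → (φ(0),φ(10)) = (0,11) ∈ E(G2) ✓
  (0,11) → (φ(0),φ(11)) = (4,11) ∈ E(G2) ✓
  (1,2) → (φ(1),φ(2)) = (2,3) ∈ E(G2) ✓
  (1,5) → (φ(1),φ(5)) = (2,10) ∈ E(G2) ✓
  (1,6) → (φ(1),φ(6)) = (2,7) ∈ E(G2) ✓
  (1,7) → (φ(1),φ(7)) = (1,2) ∈ E(G2) ✓
  (1,9) → (φ(1),φ(9)) = (2,9) ∈ E(G2) ✓
  (1,10) → (φ(1),φ(10)) = (0,2) ∈ E(G2) ✓
  (1,11) → (φ(1),φ(11)) = (2,4) ∈ E(G2) ✓
  (2,4) → (φ(2),φ(4)) = (3,5) ∈ E(G2) ✓
  (2,7) → (φ(2),φ(7)) = (1,3) ∈ E(G2) ✓
  (2,8) → (φ(2),φ(8)) = (3,8) ∈ E(G2) ✓
  (2,9) → (φ(2),φ(9)) = (3,9) ∈ E(G2) ✓
  (2,10) → (φ(2),φ(10)) = (0,3) ∈ E(G2) ✓
  (2,11) → (φ(2),φ(11)) = (3,4) ∈ E(G2) ✓
  (3,5) → (φ(3),φ(5)) = (6,10) ∈ E(G2) ✓
  (3,7) → (φ(3),φ(7)) = (1,6) ∈ E(G2) ✓
  (3,8) → (φ(3),φ(8)) = (6,8) ∈ E(G2) ✓
  (3,9) → (φ(3),φ(9)) = (6,9) ∈ E(G2) ✓
  (4,6) → (φ(4),φ(6)) = (5,7) ∈ E(G2) ✓
  (4,7) → (φ(4),φ(7)) = (1,5) ∈ E(G2) ✓
  (4,10) → (φ(4),φ(10)) = (0,5) ∈ E(G2) ✓
  (4,11) → (φ(4),φ(11)) = (4,5) ∈ E(G2) ✓
  (5,6) → (φ(5),φ(6)) = (7,10) ∈ E(G2) ✓
  (5,9) → (φ(5),φ(9)) = (9,10) ∈ E(G2) ✓
  (5,10) → (φ(5),φ(10)) = (0,10) ∈ E(G2) ✓
  (5,11) → (φ(5),φ(11)) = (4,10) ∈ E(G2) ✓
  (6,7) → (φ(6),φ(7)) = (1,7) ∈ E(G2) ✓
  (6,8) → (φ(6),φ(8)) = (7,8) ∈ E(G2) ✓
  (6,9) → (φ(6),φ(9)) = (7,9) ∈ E(G2) ✓
  (7,9) → (φ(7),φ(9)) = (1,9) ∈ E(G2) ✓
  (7,10) → (φ(7),φ(10)) = (0,1) ∈ E(G2) ✓
  (7,11) → (φ(7),φ(11)) = (1,4) ∈ E(G2) ✓
  (8,9) → (φ(8),φ(9)) = (8,9) ∈ E(G2) ✓
  (9,11) → (φ(9),φ(11)) = (4,9) ∈ E(G2) ✓
  (10,11) → (φ(10),φ(11)) = (0,4) ∈ E(G2) ✓
All 42 edges of G1 map to edges of G2, and |E(G1)| = |E(G2)| = 42, so φ is a bijection on edges as well as vertices. Hence G1 ≅ G2.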